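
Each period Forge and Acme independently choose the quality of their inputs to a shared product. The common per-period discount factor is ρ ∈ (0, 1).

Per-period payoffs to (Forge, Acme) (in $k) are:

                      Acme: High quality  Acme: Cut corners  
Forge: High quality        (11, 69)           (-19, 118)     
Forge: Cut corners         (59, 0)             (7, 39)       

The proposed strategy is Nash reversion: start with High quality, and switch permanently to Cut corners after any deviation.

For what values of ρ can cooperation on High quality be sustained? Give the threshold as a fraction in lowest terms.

Forge: cooperation gives 11 each period; deviation gives 59 once then 7 forever.
  11/(1−ρ) ≥ 59 + 7ρ/(1−ρ) ⇒ ρ ≥ 48/52 = 12/13.
Acme: cooperation gives 69 each period; deviation gives 118 once then 39 forever.
  ρ ≥ 49/79.
Both must hold, so the binding constraint is Forge's: ρ ≥ 12/13.

12/13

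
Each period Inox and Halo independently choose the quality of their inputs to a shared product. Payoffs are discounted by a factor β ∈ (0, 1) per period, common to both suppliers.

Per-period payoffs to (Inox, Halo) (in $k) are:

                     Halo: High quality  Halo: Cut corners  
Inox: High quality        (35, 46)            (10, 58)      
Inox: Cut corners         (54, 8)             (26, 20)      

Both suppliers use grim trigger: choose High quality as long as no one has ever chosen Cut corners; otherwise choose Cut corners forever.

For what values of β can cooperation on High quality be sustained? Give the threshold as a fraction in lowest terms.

19/28

Inox's threshold: (54−35)/(54−26) = 19/28.
Halo's threshold: (58−46)/(58−20) = 6/19.
19/28 > 6/19, so Inox binds and β* = 19/28.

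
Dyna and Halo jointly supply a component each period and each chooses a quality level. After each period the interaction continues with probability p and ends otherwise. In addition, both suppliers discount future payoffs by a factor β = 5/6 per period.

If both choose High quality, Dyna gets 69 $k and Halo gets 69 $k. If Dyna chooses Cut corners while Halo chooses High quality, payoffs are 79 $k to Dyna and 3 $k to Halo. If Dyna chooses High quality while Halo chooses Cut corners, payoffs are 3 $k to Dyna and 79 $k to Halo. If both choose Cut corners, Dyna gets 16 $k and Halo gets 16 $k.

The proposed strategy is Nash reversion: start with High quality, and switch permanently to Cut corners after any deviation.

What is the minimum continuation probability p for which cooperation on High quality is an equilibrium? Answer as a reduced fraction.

Expected continuation weight on next period's payoff is β·p = 5/6·p, which plays the role of the discount factor.
Cooperation requires 5/6·p ≥ (79−69)/(79−16) = 10/63, hence p ≥ 4/21.

4/21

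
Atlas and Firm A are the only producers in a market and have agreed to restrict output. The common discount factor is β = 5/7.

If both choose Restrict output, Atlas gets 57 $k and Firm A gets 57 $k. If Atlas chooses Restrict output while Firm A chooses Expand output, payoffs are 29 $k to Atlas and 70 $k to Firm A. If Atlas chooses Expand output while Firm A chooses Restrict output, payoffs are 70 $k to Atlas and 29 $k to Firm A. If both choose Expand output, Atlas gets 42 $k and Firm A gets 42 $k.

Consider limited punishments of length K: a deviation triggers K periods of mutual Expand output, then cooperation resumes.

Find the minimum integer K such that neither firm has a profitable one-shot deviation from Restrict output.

2

Need Σ_{k=1}^{K} β^k ≥ (70−57)/(57−42) = 0.8667 at β = 5/7.
At K = 1 the sum is 0.7143 < 0.8667; at K = 2 it is 1.2245 ≥ 0.8667.
So the minimum punishment length is K = 2.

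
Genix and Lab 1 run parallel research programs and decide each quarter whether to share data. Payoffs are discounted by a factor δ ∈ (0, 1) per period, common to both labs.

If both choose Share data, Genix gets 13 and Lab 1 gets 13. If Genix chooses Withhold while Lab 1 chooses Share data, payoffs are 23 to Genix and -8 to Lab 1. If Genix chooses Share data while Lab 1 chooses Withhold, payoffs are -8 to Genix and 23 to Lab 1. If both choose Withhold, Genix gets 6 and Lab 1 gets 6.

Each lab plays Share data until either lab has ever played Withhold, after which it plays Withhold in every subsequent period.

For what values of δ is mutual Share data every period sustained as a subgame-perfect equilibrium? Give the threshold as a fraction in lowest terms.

10/17

Cooperation forever yields 13 each period: 13/(1−δ).
Deviating yields 23 once, then 6 forever: 23 + 6δ/(1−δ).
No profitable deviation requires 13/(1−δ) ≥ 23 + 6δ/(1−δ).
Multiplying by (1−δ): 13 ≥ 23(1−δ) + 6δ = 23 − 17δ.
So 17δ ≥ 10, i.e. δ ≥ 10/17.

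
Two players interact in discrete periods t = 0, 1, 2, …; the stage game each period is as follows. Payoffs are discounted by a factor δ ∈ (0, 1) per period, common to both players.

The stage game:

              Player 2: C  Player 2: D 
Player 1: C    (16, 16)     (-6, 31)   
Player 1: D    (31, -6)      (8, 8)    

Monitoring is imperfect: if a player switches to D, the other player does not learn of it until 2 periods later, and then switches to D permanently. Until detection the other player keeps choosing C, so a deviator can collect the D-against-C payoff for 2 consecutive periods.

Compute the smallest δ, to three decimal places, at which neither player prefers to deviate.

The best deviation is to choose D for all 2 undetected periods, earning 31 each, then 8 forever once detected.
Deviation value: 31(1−δ^2)/(1−δ) + 8δ^2/(1−δ); cooperation value: 16/(1−δ).
IC: 16 ≥ 31(1−δ^2) + 8δ^2 = 31 − 23δ^2.
So δ^2 ≥ 15/23, giving δ ≥ (15/23)^(1/2) ≈ 0.808.

0.808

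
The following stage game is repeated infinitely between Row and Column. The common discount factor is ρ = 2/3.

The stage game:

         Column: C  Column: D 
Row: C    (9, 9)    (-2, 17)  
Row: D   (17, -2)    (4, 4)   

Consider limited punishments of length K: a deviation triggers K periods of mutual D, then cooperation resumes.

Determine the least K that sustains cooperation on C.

4

Need Σ_{k=1}^{K} ρ^k ≥ (17−9)/(9−4) = 1.6000 at ρ = 2/3.
At K = 3 the sum is 1.4074 < 1.6000; at K = 4 it is 1.6049 ≥ 1.6000.
So the minimum punishment length is K = 4.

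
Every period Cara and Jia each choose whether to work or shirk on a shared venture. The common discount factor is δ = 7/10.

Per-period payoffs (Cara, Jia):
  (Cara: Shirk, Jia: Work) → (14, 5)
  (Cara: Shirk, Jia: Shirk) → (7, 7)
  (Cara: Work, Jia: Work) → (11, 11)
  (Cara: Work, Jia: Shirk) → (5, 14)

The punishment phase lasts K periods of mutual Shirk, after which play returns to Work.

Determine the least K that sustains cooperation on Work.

2

No profitable deviation requires (11−7)(δ+…+δ^K) ≥ 14−11, i.e. δ+…+δ^K ≥ 3/4 ≈ 0.7500.
With δ = 7/10, the partial sums are K=1: 0.7000, K=2: 1.1900.
K = 2 is the first length at which the sum reaches 0.7500.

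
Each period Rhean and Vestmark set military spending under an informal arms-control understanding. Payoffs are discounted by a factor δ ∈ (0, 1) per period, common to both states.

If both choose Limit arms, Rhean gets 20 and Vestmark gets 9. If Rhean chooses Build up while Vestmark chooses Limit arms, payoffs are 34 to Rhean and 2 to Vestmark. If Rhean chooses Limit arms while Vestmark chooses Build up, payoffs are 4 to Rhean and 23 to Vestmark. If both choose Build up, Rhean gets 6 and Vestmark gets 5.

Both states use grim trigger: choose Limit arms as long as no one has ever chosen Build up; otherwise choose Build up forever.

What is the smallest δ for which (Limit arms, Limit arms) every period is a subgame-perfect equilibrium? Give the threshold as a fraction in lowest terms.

7/9

For Rhean: deviation gain 34−20 = 14, per-period punishment loss 20−6 = 14. IC gives δ ≥ 14/28 = 1/2.
For Vestmark: gain 14, loss 4 per period, so δ ≥ 14/18 = 7/9.
The tighter constraint is Vestmark's, so cooperation needs δ ≥ 7/9.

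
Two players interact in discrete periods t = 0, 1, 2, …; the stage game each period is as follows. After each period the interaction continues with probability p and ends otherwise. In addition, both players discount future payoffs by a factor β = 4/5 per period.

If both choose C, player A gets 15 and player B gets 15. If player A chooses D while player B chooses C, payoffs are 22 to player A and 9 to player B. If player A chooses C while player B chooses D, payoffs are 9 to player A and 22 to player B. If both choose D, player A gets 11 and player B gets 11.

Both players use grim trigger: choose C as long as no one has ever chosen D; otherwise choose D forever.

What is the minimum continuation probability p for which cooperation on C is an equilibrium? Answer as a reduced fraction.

35/44

Expected continuation weight on next period's payoff is β·p = 4/5·p, which plays the role of the discount factor.
Cooperation requires 4/5·p ≥ (22−15)/(22−11) = 7/11, hence p ≥ 35/44.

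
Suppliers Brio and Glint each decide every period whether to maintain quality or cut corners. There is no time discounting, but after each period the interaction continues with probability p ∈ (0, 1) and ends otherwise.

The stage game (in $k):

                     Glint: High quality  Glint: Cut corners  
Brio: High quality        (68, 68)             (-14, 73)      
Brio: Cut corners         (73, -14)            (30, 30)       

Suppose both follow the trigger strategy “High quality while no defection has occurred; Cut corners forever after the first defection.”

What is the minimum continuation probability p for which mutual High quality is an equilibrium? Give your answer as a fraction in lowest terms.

Expected cooperation value is 68 + p·68 + p²·68 + … = 68/(1−p); deviation gives 73 + p·30/(1−p).
68 ≥ 73(1−p) + 30p ⇒ 43p ≥ 5 ⇒ p ≥ 5/43.

5/43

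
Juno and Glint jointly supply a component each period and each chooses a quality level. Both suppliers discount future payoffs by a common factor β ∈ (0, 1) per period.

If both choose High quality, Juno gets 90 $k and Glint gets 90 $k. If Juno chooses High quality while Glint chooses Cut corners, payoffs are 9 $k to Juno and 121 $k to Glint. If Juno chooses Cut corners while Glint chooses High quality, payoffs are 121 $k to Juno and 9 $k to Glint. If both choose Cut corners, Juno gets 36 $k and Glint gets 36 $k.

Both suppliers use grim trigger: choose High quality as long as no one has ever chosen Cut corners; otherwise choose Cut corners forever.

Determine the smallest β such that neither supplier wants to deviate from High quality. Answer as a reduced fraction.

Under grim trigger the critical discount factor is (T−C)/(T−P) with T = 121, C = 90, P = 36.
β* = (121−90)/(121−36) = 31/85.

31/85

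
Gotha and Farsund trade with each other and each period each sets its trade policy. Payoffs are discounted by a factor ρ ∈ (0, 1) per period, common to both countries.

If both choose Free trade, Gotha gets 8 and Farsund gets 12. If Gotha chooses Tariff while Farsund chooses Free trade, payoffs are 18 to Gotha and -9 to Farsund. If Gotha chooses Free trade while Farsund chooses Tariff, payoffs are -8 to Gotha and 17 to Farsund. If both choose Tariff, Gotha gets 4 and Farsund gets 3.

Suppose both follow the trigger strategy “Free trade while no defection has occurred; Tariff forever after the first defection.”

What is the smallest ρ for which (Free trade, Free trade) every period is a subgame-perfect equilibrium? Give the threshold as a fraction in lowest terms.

5/7

For Gotha: deviation gain 18−8 = 10, per-period punishment loss 8−4 = 4. IC gives ρ ≥ 10/14 = 5/7.
For Farsund: gain 5, loss 9 per period, so ρ ≥ 5/14.
The tighter constraint is Gotha's, so cooperation needs ρ ≥ 5/7.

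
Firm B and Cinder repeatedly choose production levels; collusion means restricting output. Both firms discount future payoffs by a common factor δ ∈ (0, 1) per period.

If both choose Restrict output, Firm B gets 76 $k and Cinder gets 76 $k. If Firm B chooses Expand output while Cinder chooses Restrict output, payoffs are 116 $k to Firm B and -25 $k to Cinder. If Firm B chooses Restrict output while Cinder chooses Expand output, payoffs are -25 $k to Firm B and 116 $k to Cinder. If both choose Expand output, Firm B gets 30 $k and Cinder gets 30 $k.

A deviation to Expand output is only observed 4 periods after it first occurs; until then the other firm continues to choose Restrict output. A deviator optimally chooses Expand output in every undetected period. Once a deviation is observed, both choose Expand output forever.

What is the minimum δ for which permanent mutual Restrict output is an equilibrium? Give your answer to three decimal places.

A deviator earns 116 for 4 periods, then 30 forever; cooperating earns 76 forever. Multiplying the IC by (1−δ):
76 ≥ 116(1−δ^4) + 30δ^4, so 86·δ^4 ≥ 40 and δ^4 ≥ 20/43.
δ ≥ (20/43)^(1/4) ≈ 0.826.

0.826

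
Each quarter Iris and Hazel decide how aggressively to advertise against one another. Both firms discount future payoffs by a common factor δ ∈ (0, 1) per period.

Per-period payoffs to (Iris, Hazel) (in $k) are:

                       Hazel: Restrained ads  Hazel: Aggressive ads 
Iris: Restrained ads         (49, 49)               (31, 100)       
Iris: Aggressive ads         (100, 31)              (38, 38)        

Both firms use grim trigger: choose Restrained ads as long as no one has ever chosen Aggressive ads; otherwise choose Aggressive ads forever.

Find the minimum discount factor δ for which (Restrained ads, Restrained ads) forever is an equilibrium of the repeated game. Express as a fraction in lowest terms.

Cooperation forever yields 49 each period: 49/(1−δ).
Deviating yields 100 once, then 38 forever: 100 + 38δ/(1−δ).
No profitable deviation requires 49/(1−δ) ≥ 100 + 38δ/(1−δ).
Multiplying by (1−δ): 49 ≥ 100(1−δ) + 38δ = 100 − 62δ.
So 62δ ≥ 51, i.e. δ ≥ 51/62.

51/62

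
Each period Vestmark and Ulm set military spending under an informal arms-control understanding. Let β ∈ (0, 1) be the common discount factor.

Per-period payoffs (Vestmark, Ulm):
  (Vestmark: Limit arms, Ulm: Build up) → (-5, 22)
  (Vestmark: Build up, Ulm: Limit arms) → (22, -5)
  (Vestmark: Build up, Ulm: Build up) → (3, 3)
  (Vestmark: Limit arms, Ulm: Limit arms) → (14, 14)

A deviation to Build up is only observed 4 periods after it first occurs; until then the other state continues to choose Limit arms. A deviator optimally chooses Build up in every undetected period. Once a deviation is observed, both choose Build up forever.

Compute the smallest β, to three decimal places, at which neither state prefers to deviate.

A deviator earns 22 for 4 periods, then 3 forever; cooperating earns 14 forever. Multiplying the IC by (1−β):
14 ≥ 22(1−β^4) + 3β^4, so 19·β^4 ≥ 8 and β^4 ≥ 8/19.
β ≥ (8/19)^(1/4) ≈ 0.806.

0.806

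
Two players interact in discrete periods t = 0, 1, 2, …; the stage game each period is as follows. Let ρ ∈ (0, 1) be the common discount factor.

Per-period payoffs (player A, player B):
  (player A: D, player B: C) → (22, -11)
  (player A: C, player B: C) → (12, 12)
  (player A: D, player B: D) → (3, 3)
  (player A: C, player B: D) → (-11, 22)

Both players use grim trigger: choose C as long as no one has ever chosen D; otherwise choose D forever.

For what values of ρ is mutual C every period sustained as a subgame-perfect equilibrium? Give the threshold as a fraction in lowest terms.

Under grim trigger the critical discount factor is (T−C)/(T−P) with T = 22, C = 12, P = 3.
ρ* = (22−12)/(22−3) = 10/19.

10/19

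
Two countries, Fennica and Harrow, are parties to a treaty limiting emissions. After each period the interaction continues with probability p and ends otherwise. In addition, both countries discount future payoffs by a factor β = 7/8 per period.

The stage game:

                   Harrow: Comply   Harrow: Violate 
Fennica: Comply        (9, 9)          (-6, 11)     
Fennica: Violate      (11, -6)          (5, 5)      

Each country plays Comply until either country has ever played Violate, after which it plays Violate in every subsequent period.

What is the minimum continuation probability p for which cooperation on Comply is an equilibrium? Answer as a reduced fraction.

With continuation probability p and discount β, the effective per-period discount factor is βp.
Grim-trigger IC: βp ≥ (11−9)/(11−5) = 1/3.
So p ≥ (1/3)/(7/8) = 8/21.

8/21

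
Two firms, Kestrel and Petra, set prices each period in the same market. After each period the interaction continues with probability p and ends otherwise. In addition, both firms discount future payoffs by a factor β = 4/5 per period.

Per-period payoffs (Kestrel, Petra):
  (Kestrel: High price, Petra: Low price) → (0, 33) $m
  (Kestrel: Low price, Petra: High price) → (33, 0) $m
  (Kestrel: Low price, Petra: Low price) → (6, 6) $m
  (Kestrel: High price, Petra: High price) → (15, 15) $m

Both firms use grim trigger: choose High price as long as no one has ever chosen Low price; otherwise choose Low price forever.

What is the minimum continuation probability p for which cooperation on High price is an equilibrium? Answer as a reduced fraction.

With continuation probability p and discount β, the effective per-period discount factor is βp.
Grim-trigger IC: βp ≥ (33−15)/(33−6) = 2/3.
So p ≥ (2/3)/(4/5) = 5/6.

5/6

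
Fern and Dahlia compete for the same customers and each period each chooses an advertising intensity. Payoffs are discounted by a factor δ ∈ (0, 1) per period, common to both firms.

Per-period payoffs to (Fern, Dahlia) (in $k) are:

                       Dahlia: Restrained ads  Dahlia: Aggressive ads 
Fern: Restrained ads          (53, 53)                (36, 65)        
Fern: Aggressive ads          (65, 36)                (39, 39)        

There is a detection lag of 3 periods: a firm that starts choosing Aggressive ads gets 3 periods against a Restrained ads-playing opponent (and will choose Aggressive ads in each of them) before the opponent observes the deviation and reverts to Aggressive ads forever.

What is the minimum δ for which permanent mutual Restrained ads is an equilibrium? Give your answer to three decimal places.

0.773

The best deviation is to choose Aggressive ads for all 3 undetected periods, earning 65 each, then 39 forever once detected.
Deviation value: 65(1−δ^3)/(1−δ) + 39δ^3/(1−δ); cooperation value: 53/(1−δ).
IC: 53 ≥ 65(1−δ^3) + 39δ^3 = 65 − 26δ^3.
So δ^3 ≥ 12/26 = 6/13, giving δ ≥ (6/13)^(1/3) ≈ 0.773.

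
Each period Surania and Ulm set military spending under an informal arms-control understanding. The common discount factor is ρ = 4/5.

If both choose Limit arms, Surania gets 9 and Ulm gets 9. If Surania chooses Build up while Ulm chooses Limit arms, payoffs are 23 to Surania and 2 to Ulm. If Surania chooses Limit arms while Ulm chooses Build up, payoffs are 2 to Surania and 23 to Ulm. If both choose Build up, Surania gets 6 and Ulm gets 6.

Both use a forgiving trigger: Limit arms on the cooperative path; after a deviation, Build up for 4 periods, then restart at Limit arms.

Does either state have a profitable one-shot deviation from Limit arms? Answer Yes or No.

Yes

IC: ρ+…+ρ^4 ≥ (23−9)/(9−6) = 14/3.
At ρ = 4/5: partial sum = 2.3616 < 4.6667. Cooperation not sustainable.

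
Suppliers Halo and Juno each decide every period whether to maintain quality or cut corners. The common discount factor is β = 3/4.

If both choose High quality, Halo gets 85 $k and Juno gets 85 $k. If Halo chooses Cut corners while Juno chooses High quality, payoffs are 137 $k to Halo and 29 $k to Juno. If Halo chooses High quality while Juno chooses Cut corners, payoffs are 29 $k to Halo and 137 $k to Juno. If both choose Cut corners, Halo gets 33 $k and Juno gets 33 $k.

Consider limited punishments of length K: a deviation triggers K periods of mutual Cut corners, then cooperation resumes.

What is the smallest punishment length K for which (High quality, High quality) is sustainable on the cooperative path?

IC: β(1−β^K)/(1−β) ≥ (137−85)/(85−33) = 1.
With β = 3/4: need 1 − β^K ≥ 1·(1−3/4)/(3/4), i.e. β^K ≤ 0.6667.
Since (3/4)^1 = 0.7500 and (3/4)^2 = 0.5625, the smallest such K is 2.

2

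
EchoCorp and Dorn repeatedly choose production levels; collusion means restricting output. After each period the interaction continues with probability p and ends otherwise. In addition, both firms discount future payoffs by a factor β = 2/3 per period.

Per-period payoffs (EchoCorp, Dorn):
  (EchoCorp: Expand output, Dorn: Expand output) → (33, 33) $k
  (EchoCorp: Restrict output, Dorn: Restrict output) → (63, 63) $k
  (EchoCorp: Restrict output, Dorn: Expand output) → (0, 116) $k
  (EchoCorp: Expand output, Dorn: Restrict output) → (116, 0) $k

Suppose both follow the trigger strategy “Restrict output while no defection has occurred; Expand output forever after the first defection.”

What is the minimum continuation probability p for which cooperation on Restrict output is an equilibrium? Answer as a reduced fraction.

159/166

Expected continuation weight on next period's payoff is β·p = 2/3·p, which plays the role of the discount factor.
Cooperation requires 2/3·p ≥ (116−63)/(116−33) = 53/83, hence p ≥ 159/166.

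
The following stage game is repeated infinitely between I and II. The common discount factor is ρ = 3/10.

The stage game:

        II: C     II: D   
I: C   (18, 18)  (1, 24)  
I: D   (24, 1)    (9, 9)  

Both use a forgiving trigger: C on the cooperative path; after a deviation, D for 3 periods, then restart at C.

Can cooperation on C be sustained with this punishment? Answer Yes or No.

No

IC: ρ+…+ρ^3 ≥ (24−18)/(18−9) = 2/3.
At ρ = 3/10: partial sum = 0.4170 < 0.6667. Cooperation not sustainable.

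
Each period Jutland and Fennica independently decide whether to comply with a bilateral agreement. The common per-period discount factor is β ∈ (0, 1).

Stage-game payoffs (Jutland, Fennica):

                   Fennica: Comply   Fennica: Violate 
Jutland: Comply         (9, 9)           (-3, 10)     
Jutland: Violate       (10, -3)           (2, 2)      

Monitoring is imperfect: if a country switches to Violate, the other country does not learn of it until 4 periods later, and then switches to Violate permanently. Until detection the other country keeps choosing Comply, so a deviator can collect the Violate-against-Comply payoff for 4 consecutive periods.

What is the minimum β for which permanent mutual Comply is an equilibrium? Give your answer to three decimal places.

The best deviation is to choose Violate for all 4 undetected periods, earning 10 each, then 2 forever once detected.
Deviation value: 10(1−β^4)/(1−β) + 2β^4/(1−β); cooperation value: 9/(1−β).
IC: 9 ≥ 10(1−β^4) + 2β^4 = 10 − 8β^4.
So β^4 ≥ 1/8, giving β ≥ (1/8)^(1/4) ≈ 0.595.

0.595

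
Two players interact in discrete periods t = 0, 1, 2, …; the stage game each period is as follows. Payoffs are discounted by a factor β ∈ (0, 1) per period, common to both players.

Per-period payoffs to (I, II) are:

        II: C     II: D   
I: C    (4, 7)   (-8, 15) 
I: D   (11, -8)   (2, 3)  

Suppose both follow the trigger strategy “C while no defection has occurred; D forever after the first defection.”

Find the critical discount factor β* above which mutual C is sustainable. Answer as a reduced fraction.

7/9

I's threshold: (11−4)/(11−2) = 7/9.
II's threshold: (15−7)/(15−3) = 2/3.
7/9 > 2/3, so I binds and β* = 7/9.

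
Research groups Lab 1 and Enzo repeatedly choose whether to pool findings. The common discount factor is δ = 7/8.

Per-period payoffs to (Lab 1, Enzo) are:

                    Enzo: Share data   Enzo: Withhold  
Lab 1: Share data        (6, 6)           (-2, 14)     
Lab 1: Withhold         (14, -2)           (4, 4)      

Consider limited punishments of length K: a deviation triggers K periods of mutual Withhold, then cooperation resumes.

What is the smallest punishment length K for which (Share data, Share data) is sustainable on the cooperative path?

7

Need Σ_{k=1}^{K} δ^k ≥ (14−6)/(6−4) = 4.0000 at δ = 7/8.
At K = 6 the sum is 3.8584 < 4.0000; at K = 7 it is 4.2511 ≥ 4.0000.
So the minimum punishment length is K = 7.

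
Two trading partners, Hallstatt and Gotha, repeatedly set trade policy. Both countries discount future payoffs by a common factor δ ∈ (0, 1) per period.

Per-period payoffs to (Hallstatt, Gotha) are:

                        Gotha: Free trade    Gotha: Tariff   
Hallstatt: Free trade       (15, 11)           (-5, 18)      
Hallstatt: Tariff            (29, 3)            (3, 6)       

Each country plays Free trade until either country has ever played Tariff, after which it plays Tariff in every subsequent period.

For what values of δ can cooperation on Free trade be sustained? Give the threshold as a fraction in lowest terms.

For Hallstatt: deviation gain 29−15 = 14, per-period punishment loss 15−3 = 12. IC gives δ ≥ 14/26 = 7/13.
For Gotha: gain 7, loss 5 per period, so δ ≥ 7/12.
The tighter constraint is Gotha's, so cooperation needs δ ≥ 7/12.

7/12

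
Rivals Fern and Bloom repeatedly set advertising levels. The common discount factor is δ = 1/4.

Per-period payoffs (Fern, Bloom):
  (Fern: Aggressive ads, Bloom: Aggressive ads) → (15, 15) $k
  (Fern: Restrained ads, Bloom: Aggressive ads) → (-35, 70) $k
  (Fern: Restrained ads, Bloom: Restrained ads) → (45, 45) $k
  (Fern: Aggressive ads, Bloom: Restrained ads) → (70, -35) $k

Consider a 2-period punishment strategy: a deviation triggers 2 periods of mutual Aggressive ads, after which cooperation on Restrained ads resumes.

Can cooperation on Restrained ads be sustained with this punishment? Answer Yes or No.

No

Comparing payoff streams over the 3 periods until play realigns: cooperate → 45(1+δ+…+δ^2); deviate → 70 + 15(δ+…+δ^2).
Cooperation is sustained iff (45−15)(δ+…+δ^2) ≥ 70−45.
δ+…+δ^2 = 1/4·(1−(1/4)^2)/(1−1/4) = 0.3125, and (70−45)/(45−15) = 0.8333.
0.3125 < 0.8333, so cooperation is not sustainable.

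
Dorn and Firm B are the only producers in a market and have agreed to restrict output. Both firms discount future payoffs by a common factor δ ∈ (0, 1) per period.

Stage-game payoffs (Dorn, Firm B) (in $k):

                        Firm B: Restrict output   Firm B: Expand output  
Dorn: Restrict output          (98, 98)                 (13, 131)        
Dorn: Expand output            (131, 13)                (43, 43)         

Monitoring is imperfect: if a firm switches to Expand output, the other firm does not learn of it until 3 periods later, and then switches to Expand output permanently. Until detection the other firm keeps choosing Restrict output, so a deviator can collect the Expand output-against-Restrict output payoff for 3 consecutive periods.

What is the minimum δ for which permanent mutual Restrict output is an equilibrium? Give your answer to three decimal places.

Deviating for the 3 undetected periods gains 131−98 = 33 per period over cooperation, then loses 98−43 = 55 per period forever once punishment starts.
Gain: 33(1 + δ + … + δ^2); loss: 55·δ^3/(1−δ).
No profitable deviation ⇔ 33(1−δ^3) ≤ 55·δ^3, i.e. δ^3 ≥ 33/(33+55) = 3/8.
Hence δ ≥ (3/8)^(1/3) ≈ 0.721.

0.721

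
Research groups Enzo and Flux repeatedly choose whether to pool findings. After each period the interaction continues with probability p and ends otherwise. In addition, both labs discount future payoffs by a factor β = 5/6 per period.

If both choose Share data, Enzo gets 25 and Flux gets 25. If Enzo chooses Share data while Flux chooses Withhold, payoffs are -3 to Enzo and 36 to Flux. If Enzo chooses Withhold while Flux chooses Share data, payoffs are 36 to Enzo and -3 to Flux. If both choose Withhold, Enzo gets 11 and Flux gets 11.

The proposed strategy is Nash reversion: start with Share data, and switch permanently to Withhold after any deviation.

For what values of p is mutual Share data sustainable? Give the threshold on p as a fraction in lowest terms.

With continuation probability p and discount β, the effective per-period discount factor is βp.
Grim-trigger IC: βp ≥ (36−25)/(36−11) = 11/25.
So p ≥ (11/25)/(5/6) = 66/125.

66/125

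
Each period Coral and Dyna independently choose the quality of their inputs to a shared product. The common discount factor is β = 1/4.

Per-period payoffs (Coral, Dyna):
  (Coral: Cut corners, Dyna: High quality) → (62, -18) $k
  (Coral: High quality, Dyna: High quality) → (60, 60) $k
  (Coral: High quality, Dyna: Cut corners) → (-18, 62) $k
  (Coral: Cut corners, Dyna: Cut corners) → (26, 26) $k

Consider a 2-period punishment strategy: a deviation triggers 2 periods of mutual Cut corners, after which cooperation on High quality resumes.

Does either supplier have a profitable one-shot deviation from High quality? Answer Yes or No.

No

IC: β+…+β^2 ≥ (62−60)/(60−26) = 1/17.
At β = 1/4: partial sum = 0.3125 ≥ 0.0588. Cooperation sustainable.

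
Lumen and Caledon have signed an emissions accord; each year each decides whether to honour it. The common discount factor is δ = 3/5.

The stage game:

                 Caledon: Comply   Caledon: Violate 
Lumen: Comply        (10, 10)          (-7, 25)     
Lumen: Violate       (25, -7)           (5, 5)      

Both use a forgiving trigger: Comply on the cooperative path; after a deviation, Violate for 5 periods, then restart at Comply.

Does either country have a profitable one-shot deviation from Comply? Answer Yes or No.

Yes

Comparing payoff streams over the 6 periods until play realigns: cooperate → 10(1+δ+…+δ^5); deviate → 25 + 5(δ+…+δ^5).
Cooperation is sustained iff (10−5)(δ+…+δ^5) ≥ 25−10.
δ+…+δ^5 = 3/5·(1−(3/5)^5)/(1−3/5) = 1.3834, and (25−10)/(10−5) = 3.0000.
1.3834 < 3.0000, so cooperation is not sustainable.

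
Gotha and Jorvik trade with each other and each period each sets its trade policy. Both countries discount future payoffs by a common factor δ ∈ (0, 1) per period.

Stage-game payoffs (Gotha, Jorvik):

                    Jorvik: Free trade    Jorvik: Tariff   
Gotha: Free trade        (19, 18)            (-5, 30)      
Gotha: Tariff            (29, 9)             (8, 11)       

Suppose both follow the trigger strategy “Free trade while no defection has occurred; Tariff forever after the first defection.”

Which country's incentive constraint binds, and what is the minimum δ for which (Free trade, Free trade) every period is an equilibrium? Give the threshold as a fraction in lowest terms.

Jorvik; δ ≥ 12/19

For Gotha: deviation gain 29−19 = 10, per-period punishment loss 19−8 = 11. IC gives δ ≥ 10/21.
For Jorvik: gain 12, loss 7 per period, so δ ≥ 12/19.
The tighter constraint is Jorvik's, so cooperation needs δ ≥ 12/19.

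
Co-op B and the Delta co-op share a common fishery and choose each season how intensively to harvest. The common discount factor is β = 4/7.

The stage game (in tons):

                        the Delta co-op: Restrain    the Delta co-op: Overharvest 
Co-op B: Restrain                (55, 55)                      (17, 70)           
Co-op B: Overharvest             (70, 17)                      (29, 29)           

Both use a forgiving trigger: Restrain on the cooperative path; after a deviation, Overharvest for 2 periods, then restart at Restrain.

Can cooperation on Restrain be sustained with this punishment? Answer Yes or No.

A one-shot deviation gives 70 now, then 29 for 2 periods, then back to 55.
Gain from deviating: (70−55) today; loss: (55−29) in each of the next 2 periods.
No-deviation condition: (55−29)(β+…+β^2) ≥ 70−55, i.e. β+…+β^2 ≥ 15/26.
At β = 4/7: β+…+β^2 = 0.8980 ≥ 0.5769.
So cooperation is sustainable.

Yes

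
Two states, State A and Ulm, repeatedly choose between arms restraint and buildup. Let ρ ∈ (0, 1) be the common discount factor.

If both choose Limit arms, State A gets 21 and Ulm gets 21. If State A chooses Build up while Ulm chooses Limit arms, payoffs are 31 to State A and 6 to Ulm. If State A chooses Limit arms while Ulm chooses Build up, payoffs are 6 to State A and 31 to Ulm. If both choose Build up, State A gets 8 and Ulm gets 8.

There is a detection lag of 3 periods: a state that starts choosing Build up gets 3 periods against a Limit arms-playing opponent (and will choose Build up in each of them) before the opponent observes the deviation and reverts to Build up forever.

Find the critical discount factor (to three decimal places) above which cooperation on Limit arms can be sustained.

0.758

The best deviation is to choose Build up for all 3 undetected periods, earning 31 each, then 8 forever once detected.
Deviation value: 31(1−ρ^3)/(1−ρ) + 8ρ^3/(1−ρ); cooperation value: 21/(1−ρ).
IC: 21 ≥ 31(1−ρ^3) + 8ρ^3 = 31 − 23ρ^3.
So ρ^3 ≥ 10/23, giving ρ ≥ (10/23)^(1/3) ≈ 0.758.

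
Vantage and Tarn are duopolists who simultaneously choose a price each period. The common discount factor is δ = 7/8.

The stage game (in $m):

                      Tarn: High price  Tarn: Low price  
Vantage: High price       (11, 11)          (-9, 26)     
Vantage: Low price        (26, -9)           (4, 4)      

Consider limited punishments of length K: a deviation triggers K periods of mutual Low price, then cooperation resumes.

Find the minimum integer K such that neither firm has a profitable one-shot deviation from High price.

No profitable deviation requires (11−4)(δ+…+δ^K) ≥ 26−11, i.e. δ+…+δ^K ≥ 15/7 ≈ 2.1429.
With δ = 7/8, the partial sums are K=1: 0.8750, K=2: 1.6406, K=3: 2.3105.
K = 3 is the first length at which the sum reaches 2.1429.

3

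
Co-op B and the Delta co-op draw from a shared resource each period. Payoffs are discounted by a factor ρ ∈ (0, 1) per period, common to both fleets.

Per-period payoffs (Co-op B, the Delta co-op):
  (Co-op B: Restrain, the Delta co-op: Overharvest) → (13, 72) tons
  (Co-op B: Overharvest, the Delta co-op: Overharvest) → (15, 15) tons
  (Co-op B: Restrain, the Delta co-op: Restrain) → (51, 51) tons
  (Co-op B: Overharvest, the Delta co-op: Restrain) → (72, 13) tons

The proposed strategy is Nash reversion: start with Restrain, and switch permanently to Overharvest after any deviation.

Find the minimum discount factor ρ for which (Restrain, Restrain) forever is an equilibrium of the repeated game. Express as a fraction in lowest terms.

7/19

Under grim trigger the critical discount factor is (T−C)/(T−P) with T = 72, C = 51, P = 15.
ρ* = (72−51)/(72−15) = 21/57 = 7/19.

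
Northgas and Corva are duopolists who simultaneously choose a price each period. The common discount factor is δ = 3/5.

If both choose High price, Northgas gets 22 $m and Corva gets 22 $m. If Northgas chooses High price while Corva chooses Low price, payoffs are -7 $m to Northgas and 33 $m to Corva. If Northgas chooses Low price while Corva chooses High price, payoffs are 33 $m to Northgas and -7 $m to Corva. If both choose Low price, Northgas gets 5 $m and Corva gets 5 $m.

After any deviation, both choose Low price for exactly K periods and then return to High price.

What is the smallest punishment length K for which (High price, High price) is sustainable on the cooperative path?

2

IC: δ(1−δ^K)/(1−δ) ≥ (33−22)/(22−5) = 11/17.
With δ = 3/5: need 1 − δ^K ≥ 11/17·(1−3/5)/(3/5), i.e. δ^K ≤ 0.5686.
Since (3/5)^1 = 0.6000 and (3/5)^2 = 0.3600, the smallest such K is 2.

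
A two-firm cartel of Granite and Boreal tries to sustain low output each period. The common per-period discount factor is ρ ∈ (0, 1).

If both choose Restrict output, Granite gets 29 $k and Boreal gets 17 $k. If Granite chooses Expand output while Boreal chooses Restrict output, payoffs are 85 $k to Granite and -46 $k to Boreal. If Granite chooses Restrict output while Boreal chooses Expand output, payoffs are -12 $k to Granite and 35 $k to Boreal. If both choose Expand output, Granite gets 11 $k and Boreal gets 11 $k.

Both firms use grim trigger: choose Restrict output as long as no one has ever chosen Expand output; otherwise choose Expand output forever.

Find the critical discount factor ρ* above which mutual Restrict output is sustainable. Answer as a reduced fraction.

For Granite: deviation gain 85−29 = 56, per-period punishment loss 29−11 = 18. IC gives ρ ≥ 56/74 = 28/37.
For Boreal: gain 18, loss 6 per period, so ρ ≥ 18/24 = 3/4.
The tighter constraint is Granite's, so cooperation needs ρ ≥ 28/37.

28/37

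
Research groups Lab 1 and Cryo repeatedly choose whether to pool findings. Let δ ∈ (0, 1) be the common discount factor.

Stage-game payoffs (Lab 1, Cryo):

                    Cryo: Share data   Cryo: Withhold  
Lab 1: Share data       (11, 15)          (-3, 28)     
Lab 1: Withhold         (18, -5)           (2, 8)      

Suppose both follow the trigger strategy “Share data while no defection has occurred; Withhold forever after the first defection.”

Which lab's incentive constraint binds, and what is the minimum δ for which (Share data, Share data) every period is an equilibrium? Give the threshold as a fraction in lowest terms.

Cryo; δ ≥ 13/20

Lab 1's threshold: (18−11)/(18−2) = 7/16.
Cryo's threshold: (28−15)/(28−8) = 13/20.
7/16 < 13/20, so Cryo binds and δ* = 13/20.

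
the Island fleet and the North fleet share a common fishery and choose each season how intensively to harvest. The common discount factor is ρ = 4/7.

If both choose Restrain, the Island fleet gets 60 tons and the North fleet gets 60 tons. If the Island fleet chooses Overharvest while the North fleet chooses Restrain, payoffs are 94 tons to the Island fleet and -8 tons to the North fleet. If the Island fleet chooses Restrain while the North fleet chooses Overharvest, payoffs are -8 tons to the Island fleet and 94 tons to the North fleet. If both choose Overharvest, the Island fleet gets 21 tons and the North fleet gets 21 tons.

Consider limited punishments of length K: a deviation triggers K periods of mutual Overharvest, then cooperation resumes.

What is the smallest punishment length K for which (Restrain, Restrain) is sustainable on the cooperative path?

2

No profitable deviation requires (60−21)(ρ+…+ρ^K) ≥ 94−60, i.e. ρ+…+ρ^K ≥ 34/39 ≈ 0.8718.
With ρ = 4/7, the partial sums are K=1: 0.5714, K=2: 0.8980.
K = 2 is the first length at which the sum reaches 0.8718.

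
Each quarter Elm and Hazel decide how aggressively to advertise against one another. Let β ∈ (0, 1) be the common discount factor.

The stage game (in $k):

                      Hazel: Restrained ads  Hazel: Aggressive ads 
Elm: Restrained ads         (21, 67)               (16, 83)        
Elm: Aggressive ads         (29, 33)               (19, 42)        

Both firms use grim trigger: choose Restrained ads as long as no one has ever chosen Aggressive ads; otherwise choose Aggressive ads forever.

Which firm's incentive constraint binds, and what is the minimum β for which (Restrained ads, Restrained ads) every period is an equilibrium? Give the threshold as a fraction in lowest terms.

Elm's threshold: (29−21)/(29−19) = 4/5.
Hazel's threshold: (83−67)/(83−42) = 16/41.
4/5 > 16/41, so Elm binds and β* = 4/5.

Elm; β ≥ 4/5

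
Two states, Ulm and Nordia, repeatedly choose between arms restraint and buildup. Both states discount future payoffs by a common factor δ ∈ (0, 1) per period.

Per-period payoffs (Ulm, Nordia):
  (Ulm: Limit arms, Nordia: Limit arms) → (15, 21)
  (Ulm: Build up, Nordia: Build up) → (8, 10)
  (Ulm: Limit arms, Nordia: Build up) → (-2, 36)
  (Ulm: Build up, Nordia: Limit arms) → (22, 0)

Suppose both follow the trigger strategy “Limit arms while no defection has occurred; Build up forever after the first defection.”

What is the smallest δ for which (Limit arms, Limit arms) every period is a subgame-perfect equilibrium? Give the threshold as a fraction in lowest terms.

15/26

For Ulm: deviation gain 22−15 = 7, per-period punishment loss 15−8 = 7. IC gives δ ≥ 7/14 = 1/2.
For Nordia: gain 15, loss 11 per period, so δ ≥ 15/26.
The tighter constraint is Nordia's, so cooperation needs δ ≥ 15/26.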